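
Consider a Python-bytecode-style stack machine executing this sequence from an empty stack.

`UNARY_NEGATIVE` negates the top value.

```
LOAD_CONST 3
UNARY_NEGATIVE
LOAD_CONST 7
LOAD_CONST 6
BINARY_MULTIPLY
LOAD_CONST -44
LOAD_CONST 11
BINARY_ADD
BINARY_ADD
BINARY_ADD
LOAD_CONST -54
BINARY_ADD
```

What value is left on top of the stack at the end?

LOAD_CONST 3    : 3
UNARY_NEGATIVE  : -3
LOAD_CONST 7    : -3 7
LOAD_CONST 6    : -3 7 6
BINARY_MULTIPLY : -3 42
LOAD_CONST -44  : -3 42 -44
LOAD_CONST 11   : -3 42 -44 11
BINARY_ADD      : -3 42 -33
BINARY_ADD      : -3 9
BINARY_ADD      : 6
LOAD_CONST -54  : 6 -54
BINARY_ADD      : -48

-48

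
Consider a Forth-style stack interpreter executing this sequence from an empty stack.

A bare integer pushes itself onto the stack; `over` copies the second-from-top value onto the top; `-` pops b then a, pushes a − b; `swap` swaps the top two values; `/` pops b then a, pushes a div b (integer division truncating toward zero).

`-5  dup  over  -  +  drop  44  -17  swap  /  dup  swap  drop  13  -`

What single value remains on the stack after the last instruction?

-5   -> [-5]
dup  -> [-5, -5]
over -> [-5, -5, -5]
-    -> [-5, 0]
+    -> [-5]
drop -> []
44   -> [44]
-17  -> [44, -17]
swap -> [-17, 44]
/    -> [0]
dup  -> [0, 0]
swap -> [0, 0]
drop -> [0]
13   -> [0, 13]
-    -> [-13]

-13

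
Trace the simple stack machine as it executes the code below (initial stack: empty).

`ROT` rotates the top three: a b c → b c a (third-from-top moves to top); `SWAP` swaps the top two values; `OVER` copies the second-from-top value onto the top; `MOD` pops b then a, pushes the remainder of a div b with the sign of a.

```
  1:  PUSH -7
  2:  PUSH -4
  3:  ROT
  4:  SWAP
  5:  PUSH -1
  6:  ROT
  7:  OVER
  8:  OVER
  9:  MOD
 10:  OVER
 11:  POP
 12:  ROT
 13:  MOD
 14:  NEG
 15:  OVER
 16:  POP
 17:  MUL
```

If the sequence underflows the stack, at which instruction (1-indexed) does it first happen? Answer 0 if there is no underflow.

3

PUSH -7  -7
PUSH -4  -7 -4
ROT  — needs 3 operands, stack has 2 → underflow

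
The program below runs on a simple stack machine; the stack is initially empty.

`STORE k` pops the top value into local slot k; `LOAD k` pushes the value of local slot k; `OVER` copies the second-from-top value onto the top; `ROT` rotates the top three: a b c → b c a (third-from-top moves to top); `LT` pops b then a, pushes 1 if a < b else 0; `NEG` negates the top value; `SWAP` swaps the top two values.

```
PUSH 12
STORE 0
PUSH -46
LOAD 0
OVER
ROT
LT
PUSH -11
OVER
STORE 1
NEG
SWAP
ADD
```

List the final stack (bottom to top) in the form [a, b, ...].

PUSH 12  → [12]
STORE 0  → []
PUSH -46 → [-46]
LOAD 0   → [-46, 12]
OVER     → [-46, 12, -46]
ROT      → [12, -46, -46]
LT       → [12, 0]
PUSH -11 → [12, 0, -11]
OVER     → [12, 0, -11, 0]
STORE 1  → [12, 0, -11]
NEG      → [12, 0, 11]
SWAP     → [12, 11, 0]
ADD      → [12, 11]

[12, 11]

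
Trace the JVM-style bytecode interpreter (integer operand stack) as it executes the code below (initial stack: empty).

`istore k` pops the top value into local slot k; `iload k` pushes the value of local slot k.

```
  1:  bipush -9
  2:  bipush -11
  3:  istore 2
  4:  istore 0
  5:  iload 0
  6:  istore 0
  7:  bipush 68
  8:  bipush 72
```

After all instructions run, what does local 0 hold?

-9

bipush -9  : [-9]
bipush -11 : [-9, -11]
istore 2   : [-9]
istore 0   : []
iload 0    : [-9]
istore 0   : []
bipush 68  : [68]
bipush 72  : [68, 72]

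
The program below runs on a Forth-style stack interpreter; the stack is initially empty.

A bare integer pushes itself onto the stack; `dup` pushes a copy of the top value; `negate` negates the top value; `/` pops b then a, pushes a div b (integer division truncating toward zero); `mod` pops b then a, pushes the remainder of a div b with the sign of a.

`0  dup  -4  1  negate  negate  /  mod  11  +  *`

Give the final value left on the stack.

0

0      -> [0]
dup    -> [0, 0]
-4     -> [0, 0, -4]
1      -> [0, 0, -4, 1]
negate -> [0, 0, -4, -1]
negate -> [0, 0, -4, 1]
/      -> [0, 0, -4]
mod    -> [0, 0]
11     -> [0, 0, 11]
+      -> [0, 11]
*      -> [0]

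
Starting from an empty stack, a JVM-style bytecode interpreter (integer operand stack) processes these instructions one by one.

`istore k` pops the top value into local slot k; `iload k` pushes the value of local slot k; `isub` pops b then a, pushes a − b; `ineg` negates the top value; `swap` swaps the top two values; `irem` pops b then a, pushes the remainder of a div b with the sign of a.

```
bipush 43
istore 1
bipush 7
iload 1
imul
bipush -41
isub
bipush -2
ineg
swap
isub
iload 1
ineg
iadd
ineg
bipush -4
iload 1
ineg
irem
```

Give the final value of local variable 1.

bipush 43  → [43]
istore 1   → []
bipush 7   → [7]
iload 1    → [7, 43]
imul       → [301]
bipush -41 → [301, -41]
isub       → [342]
bipush -2  → [342, -2]
ineg       → [342, 2]
swap       → [2, 342]
isub       → [-340]
iload 1    → [-340, 43]
ineg       → [-340, -43]
iadd       → [-383]
ineg       → [383]
bipush -4  → [383, -4]
iload 1    → [383, -4, 43]
ineg       → [383, -4, -43]
irem       → [383, -4]

43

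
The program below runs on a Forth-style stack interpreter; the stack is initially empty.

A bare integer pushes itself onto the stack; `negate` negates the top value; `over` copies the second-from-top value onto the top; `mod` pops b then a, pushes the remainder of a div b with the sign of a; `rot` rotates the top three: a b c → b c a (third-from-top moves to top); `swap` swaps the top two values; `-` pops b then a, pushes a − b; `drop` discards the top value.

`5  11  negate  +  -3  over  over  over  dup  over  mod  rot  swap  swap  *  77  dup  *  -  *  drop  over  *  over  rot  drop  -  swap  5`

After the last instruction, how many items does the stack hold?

5      : [5]
11     : [5, 11]
negate : [5, -11]
+      : [-6]
-3     : [-6, -3]
over   : [-6, -3, -6]
over   : [-6, -3, -6, -3]
over   : [-6, -3, -6, -3, -6]
dup    : [-6, -3, -6, -3, -6, -6]
over   : [-6, -3, -6, -3, -6, -6, -6]
mod    : [-6, -3, -6, -3, -6, 0]
rot    : [-6, -3, -6, -6, 0, -3]
swap   : [-6, -3, -6, -6, -3, 0]
swap   : [-6, -3, -6, -6, 0, -3]
*      : [-6, -3, -6, -6, 0]
77     : [-6, -3, -6, -6, 0, 77]
dup    : [-6, -3, -6, -6, 0, 77, 77]
*      : [-6, -3, -6, -6, 0, 5929]
-      : [-6, -3, -6, -6, -5929]
*      : [-6, -3, -6, 35574]
drop   : [-6, -3, -6]
over   : [-6, -3, -6, -3]
*      : [-6, -3, 18]
over   : [-6, -3, 18, -3]
rot    : [-6, 18, -3, -3]
drop   : [-6, 18, -3]
-      : [-6, 21]
swap   : [21, -6]
5      : [21, -6, 5]

3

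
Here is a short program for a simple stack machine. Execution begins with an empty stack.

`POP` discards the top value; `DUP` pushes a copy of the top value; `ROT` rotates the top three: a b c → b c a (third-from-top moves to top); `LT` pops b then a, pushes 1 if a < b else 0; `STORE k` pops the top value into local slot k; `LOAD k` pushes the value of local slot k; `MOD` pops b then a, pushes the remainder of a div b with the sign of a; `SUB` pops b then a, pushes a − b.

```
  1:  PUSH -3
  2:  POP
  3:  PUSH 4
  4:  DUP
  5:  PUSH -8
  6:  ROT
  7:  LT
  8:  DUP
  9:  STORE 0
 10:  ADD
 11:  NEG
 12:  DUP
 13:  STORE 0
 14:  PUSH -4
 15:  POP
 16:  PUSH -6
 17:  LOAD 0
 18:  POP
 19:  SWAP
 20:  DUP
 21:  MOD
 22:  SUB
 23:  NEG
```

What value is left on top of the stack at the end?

6

PUSH -3 → -3
POP     → (empty)
PUSH 4  → 4
DUP     → 4 4
PUSH -8 → 4 4 -8
ROT     → 4 -8 4
LT      → 4 1
DUP     → 4 1 1
STORE 0 → 4 1
ADD     → 5
NEG     → -5
DUP     → -5 -5
STORE 0 → -5
PUSH -4 → -5 -4
POP     → -5
PUSH -6 → -5 -6
LOAD 0  → -5 -6 -5
POP     → -5 -6
SWAP    → -6 -5
DUP     → -6 -5 -5
MOD     → -6 0
SUB     → -6
NEG     → 6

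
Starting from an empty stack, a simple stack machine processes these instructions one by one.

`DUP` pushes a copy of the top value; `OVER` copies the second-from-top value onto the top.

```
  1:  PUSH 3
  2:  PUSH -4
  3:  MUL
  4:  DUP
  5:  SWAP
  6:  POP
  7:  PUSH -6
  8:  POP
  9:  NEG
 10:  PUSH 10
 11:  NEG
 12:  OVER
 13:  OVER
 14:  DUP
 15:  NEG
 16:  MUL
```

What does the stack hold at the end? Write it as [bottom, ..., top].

[12, -10, 12, -100]

PUSH 3  → [3]
PUSH -4 → [3, -4]
MUL     → [-12]
DUP     → [-12, -12]
SWAP    → [-12, -12]
POP     → [-12]
PUSH -6 → [-12, -6]
POP     → [-12]
NEG     → [12]
PUSH 10 → [12, 10]
NEG     → [12, -10]
OVER    → [12, -10, 12]
OVER    → [12, -10, 12, -10]
DUP     → [12, -10, 12, -10, -10]
NEG     → [12, -10, 12, -10, 10]
MUL     → [12, -10, 12, -100]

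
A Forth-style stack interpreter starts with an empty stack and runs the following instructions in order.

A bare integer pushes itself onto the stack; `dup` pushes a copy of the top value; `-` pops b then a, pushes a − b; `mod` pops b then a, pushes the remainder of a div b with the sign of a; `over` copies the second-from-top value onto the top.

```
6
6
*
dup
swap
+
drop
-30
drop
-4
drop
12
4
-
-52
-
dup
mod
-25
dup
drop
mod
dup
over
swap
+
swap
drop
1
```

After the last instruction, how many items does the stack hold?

6     [6]
6     [6, 6]
*     [36]
dup   [36, 36]
swap  [36, 36]
+     [72]
drop  []
-30   [-30]
drop  []
-4    [-4]
drop  []
12    [12]
4     [12, 4]
-     [8]
-52   [8, -52]
-     [60]
dup   [60, 60]
mod   [0]
-25   [0, -25]
dup   [0, -25, -25]
drop  [0, -25]
mod   [0]
dup   [0, 0]
over  [0, 0, 0]
swap  [0, 0, 0]
+     [0, 0]
swap  [0, 0]
drop  [0]
1     [0, 1]

2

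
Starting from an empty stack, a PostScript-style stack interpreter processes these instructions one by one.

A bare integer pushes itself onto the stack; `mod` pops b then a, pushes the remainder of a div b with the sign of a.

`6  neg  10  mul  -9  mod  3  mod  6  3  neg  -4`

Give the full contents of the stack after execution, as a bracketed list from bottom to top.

[0, 6, -3, -4]

6   → [6]
neg → [-6]
10  → [-6, 10]
mul → [-60]
-9  → [-60, -9]
mod → [-6]
3   → [-6, 3]
mod → [0]
6   → [0, 6]
3   → [0, 6, 3]
neg → [0, 6, -3]
-4  → [0, 6, -3, -4]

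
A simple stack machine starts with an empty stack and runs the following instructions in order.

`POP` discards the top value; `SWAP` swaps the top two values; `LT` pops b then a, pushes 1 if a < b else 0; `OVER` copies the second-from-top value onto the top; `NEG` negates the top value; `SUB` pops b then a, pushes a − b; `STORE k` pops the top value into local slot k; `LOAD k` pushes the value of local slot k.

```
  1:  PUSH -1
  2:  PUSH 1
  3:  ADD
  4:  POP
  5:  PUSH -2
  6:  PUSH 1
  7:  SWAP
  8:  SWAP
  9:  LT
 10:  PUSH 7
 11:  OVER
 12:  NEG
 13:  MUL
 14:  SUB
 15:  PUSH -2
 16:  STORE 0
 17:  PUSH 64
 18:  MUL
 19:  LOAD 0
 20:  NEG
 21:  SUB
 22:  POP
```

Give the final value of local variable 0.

PUSH -1  [-1]
PUSH 1   [-1, 1]
ADD      [0]
POP      []
PUSH -2  [-2]
PUSH 1   [-2, 1]
SWAP     [1, -2]
SWAP     [-2, 1]
LT       [1]
PUSH 7   [1, 7]
OVER     [1, 7, 1]
NEG      [1, 7, -1]
MUL      [1, -7]
SUB      [8]
PUSH -2  [8, -2]
STORE 0  [8]
PUSH 64  [8, 64]
MUL      [512]
LOAD 0   [512, -2]
NEG      [512, 2]
SUB      [510]
POP      []

-2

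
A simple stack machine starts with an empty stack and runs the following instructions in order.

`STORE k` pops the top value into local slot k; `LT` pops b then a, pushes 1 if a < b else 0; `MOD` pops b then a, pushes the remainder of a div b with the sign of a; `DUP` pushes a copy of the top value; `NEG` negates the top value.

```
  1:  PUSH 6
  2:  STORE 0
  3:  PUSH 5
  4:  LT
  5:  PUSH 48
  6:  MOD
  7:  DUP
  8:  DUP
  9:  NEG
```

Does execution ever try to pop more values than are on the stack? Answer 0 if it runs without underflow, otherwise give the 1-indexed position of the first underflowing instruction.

PUSH 6  -> 6
STORE 0 -> (empty)
PUSH 5  -> 5
LT  — needs 2 operands, stack has 1 → underflow

4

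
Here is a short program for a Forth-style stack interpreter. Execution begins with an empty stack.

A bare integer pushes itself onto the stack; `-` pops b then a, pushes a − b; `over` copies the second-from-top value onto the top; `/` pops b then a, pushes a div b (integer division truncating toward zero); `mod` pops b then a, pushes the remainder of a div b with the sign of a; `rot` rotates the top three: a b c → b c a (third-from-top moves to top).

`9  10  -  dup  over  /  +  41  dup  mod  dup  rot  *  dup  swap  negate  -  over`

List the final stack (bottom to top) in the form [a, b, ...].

[0, 0, 0]

9      -> 9
10     -> 9 10
-      -> -1
dup    -> -1 -1
over   -> -1 -1 -1
/      -> -1 1
+      -> 0
41     -> 0 41
dup    -> 0 41 41
mod    -> 0 0
dup    -> 0 0 0
rot    -> 0 0 0
*      -> 0 0
dup    -> 0 0 0
swap   -> 0 0 0
negate -> 0 0 0
-      -> 0 0
over   -> 0 0 0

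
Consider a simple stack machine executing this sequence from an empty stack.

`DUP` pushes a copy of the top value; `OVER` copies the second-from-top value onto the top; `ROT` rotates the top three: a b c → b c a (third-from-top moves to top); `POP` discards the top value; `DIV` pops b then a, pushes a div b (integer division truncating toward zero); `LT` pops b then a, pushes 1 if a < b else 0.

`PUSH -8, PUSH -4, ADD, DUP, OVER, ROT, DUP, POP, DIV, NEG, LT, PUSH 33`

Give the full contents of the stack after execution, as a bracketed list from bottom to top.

PUSH -8  [-8]
PUSH -4  [-8, -4]
ADD      [-12]
DUP      [-12, -12]
OVER     [-12, -12, -12]
ROT      [-12, -12, -12]
DUP      [-12, -12, -12, -12]
POP      [-12, -12, -12]
DIV      [-12, 1]
NEG      [-12, -1]
LT       [1]
PUSH 33  [1, 33]

[1, 33]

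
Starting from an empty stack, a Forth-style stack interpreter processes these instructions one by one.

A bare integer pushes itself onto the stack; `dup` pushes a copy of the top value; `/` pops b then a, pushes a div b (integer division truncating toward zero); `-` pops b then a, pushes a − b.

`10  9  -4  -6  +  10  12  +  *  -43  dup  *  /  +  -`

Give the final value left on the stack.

1

10  : 10
9   : 10 9
-4  : 10 9 -4
-6  : 10 9 -4 -6
+   : 10 9 -10
10  : 10 9 -10 10
12  : 10 9 -10 10 12
+   : 10 9 -10 22
*   : 10 9 -220
-43 : 10 9 -220 -43
dup : 10 9 -220 -43 -43
*   : 10 9 -220 1849
/   : 10 9 0
+   : 10 9
-   : 1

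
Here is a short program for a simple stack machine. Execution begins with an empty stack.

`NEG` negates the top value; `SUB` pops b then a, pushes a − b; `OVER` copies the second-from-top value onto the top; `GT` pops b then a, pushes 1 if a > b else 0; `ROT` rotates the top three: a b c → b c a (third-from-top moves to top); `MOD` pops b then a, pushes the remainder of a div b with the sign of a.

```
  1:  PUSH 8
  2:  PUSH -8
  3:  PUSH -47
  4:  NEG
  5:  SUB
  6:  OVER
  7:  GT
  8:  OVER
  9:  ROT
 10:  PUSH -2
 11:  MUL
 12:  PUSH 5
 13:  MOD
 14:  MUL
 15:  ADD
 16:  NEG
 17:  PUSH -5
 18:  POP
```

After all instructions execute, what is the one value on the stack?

PUSH 8    [8]
PUSH -8   [8, -8]
PUSH -47  [8, -8, -47]
NEG       [8, -8, 47]
SUB       [8, -55]
OVER      [8, -55, 8]
GT        [8, 0]
OVER      [8, 0, 8]
ROT       [0, 8, 8]
PUSH -2   [0, 8, 8, -2]
MUL       [0, 8, -16]
PUSH 5    [0, 8, -16, 5]
MOD       [0, 8, -1]
MUL       [0, -8]
ADD       [-8]
NEG       [8]
PUSH -5   [8, -5]
POP       [8]

8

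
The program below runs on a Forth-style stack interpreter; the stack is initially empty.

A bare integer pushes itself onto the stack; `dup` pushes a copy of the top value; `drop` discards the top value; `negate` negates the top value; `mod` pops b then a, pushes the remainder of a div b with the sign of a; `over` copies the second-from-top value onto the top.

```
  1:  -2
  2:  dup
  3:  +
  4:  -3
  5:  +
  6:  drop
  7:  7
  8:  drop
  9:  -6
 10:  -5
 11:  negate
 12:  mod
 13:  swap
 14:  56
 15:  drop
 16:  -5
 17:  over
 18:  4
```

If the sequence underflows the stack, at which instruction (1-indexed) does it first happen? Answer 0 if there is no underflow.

13

-2     -> [-2]
dup    -> [-2, -2]
+      -> [-4]
-3     -> [-4, -3]
+      -> [-7]
drop   -> []
7      -> [7]
drop   -> []
-6     -> [-6]
-5     -> [-6, -5]
negate -> [-6, 5]
mod    -> [-1]
swap  — needs 2 operands, stack has 1 → underflow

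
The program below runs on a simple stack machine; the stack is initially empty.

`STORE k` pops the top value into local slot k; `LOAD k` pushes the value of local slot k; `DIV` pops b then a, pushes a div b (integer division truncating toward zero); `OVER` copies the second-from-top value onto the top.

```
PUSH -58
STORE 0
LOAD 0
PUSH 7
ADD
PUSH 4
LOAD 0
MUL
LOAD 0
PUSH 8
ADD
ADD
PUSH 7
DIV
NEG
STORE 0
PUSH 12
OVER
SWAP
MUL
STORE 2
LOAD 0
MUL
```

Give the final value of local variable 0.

40

PUSH -58 -> [-58]
STORE 0  -> []
LOAD 0   -> [-58]
PUSH 7   -> [-58, 7]
ADD      -> [-51]
PUSH 4   -> [-51, 4]
LOAD 0   -> [-51, 4, -58]
MUL      -> [-51, -232]
LOAD 0   -> [-51, -232, -58]
PUSH 8   -> [-51, -232, -58, 8]
ADD      -> [-51, -232, -50]
ADD      -> [-51, -282]
PUSH 7   -> [-51, -282, 7]
DIV      -> [-51, -40]
NEG      -> [-51, 40]
STORE 0  -> [-51]
PUSH 12  -> [-51, 12]
OVER     -> [-51, 12, -51]
SWAP     -> [-51, -51, 12]
MUL      -> [-51, -612]
STORE 2  -> [-51]
LOAD 0   -> [-51, 40]
MUL      -> [-2040]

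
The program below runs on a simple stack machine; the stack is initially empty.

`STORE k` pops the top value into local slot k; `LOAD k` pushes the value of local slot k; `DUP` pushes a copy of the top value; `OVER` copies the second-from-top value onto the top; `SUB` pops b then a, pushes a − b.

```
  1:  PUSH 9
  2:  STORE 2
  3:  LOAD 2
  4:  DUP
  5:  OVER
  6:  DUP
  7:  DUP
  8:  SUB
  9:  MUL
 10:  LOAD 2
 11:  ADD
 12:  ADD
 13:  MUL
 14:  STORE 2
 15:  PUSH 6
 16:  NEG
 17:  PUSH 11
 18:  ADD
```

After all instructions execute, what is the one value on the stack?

5

PUSH 9  : 9
STORE 2 : (empty)
LOAD 2  : 9
DUP     : 9 9
OVER    : 9 9 9
DUP     : 9 9 9 9
DUP     : 9 9 9 9 9
SUB     : 9 9 9 0
MUL     : 9 9 0
LOAD 2  : 9 9 0 9
ADD     : 9 9 9
ADD     : 9 18
MUL     : 162
STORE 2 : (empty)
PUSH 6  : 6
NEG     : -6
PUSH 11 : -6 11
ADD     : 5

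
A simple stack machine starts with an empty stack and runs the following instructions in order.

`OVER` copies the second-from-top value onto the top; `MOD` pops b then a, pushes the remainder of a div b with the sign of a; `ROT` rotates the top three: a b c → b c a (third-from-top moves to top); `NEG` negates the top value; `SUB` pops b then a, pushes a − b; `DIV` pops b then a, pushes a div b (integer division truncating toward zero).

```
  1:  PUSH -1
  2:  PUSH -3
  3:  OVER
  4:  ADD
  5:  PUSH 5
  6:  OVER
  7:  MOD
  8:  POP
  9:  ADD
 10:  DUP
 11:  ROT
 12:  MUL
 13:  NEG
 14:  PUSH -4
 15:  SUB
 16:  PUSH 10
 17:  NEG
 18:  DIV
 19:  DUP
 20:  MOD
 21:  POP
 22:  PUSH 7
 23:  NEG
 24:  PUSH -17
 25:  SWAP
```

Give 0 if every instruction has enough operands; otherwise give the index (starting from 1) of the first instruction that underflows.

11

PUSH -1 → [-1]
PUSH -3 → [-1, -3]
OVER    → [-1, -3, -1]
ADD     → [-1, -4]
PUSH 5  → [-1, -4, 5]
OVER    → [-1, -4, 5, -4]
MOD     → [-1, -4, 1]
POP     → [-1, -4]
ADD     → [-5]
DUP     → [-5, -5]
ROT  — needs 3 operands, stack has 2 → underflow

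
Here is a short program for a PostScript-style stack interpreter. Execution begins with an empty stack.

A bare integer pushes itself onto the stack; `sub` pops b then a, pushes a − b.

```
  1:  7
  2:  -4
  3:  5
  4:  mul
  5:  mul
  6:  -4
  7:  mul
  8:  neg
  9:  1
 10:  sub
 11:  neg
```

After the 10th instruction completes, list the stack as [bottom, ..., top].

7   → 7
-4  → 7 -4
5   → 7 -4 5
mul → 7 -20
mul → -140
-4  → -140 -4
mul → 560
neg → -560
1   → -560 1
sub → -561

[-561]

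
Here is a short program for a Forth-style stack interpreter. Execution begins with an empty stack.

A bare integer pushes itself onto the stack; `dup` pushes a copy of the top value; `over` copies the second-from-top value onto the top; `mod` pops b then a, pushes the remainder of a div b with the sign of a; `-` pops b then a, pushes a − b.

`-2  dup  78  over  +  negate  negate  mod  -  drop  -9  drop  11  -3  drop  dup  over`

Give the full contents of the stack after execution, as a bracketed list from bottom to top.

-2      [-2]
dup     [-2, -2]
78      [-2, -2, 78]
over    [-2, -2, 78, -2]
+       [-2, -2, 76]
negate  [-2, -2, -76]
negate  [-2, -2, 76]
mod     [-2, -2]
-       [0]
drop    []
-9      [-9]
drop    []
11      [11]
-3      [11, -3]
drop    [11]
dup     [11, 11]
over    [11, 11, 11]

[11, 11, 11]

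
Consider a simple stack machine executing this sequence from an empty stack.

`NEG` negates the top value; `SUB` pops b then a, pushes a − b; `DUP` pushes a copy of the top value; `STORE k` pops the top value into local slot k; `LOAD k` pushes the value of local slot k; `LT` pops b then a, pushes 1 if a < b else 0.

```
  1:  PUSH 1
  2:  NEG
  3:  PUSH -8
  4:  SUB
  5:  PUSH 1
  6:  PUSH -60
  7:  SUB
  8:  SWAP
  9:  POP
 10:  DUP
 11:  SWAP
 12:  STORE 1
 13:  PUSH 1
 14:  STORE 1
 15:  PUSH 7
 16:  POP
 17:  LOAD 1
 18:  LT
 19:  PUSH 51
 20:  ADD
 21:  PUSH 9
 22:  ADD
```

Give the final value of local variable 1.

1

PUSH 1   → [1]
NEG      → [-1]
PUSH -8  → [-1, -8]
SUB      → [7]
PUSH 1   → [7, 1]
PUSH -60 → [7, 1, -60]
SUB      → [7, 61]
SWAP     → [61, 7]
POP      → [61]
DUP      → [61, 61]
SWAP     → [61, 61]
STORE 1  → [61]
PUSH 1   → [61, 1]
STORE 1  → [61]
PUSH 7   → [61, 7]
POP      → [61]
LOAD 1   → [61, 1]
LT       → [0]
PUSH 51  → [0, 51]
ADD      → [51]
PUSH 9   → [51, 9]
ADD      → [60]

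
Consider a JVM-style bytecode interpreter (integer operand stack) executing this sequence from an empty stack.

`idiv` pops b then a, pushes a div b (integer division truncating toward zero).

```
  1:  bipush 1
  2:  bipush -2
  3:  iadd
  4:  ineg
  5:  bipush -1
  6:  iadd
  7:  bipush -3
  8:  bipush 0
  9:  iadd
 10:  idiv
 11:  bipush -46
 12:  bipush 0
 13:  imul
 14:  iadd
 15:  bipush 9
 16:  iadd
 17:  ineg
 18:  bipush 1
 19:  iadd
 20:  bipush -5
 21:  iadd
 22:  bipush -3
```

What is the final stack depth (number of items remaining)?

bipush 1   → [1]
bipush -2  → [1, -2]
iadd       → [-1]
ineg       → [1]
bipush -1  → [1, -1]
iadd       → [0]
bipush -3  → [0, -3]
bipush 0   → [0, -3, 0]
iadd       → [0, -3]
idiv       → [0]
bipush -46 → [0, -46]
bipush 0   → [0, -46, 0]
imul       → [0, 0]
iadd       → [0]
bipush 9   → [0, 9]
iadd       → [9]
ineg       → [-9]
bipush 1   → [-9, 1]
iadd       → [-8]
bipush -5  → [-8, -5]
iadd       → [-13]
bipush -3  → [-13, -3]

2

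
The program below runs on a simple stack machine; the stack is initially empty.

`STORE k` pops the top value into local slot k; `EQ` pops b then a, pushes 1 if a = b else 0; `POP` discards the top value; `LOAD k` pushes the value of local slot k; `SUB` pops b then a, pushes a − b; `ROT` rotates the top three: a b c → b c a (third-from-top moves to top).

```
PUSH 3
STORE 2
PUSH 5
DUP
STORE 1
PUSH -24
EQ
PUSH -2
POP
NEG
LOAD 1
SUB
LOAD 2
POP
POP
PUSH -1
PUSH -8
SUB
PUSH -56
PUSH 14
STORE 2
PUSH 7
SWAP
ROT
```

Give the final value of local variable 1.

5

PUSH 3   : 3
STORE 2  : (empty)
PUSH 5   : 5
DUP      : 5 5
STORE 1  : 5
PUSH -24 : 5 -24
EQ       : 0
PUSH -2  : 0 -2
POP      : 0
NEG      : 0
LOAD 1   : 0 5
SUB      : -5
LOAD 2   : -5 3
POP      : -5
POP      : (empty)
PUSH -1  : -1
PUSH -8  : -1 -8
SUB      : 7
PUSH -56 : 7 -56
PUSH 14  : 7 -56 14
STORE 2  : 7 -56
PUSH 7   : 7 -56 7
SWAP     : 7 7 -56
ROT      : 7 -56 7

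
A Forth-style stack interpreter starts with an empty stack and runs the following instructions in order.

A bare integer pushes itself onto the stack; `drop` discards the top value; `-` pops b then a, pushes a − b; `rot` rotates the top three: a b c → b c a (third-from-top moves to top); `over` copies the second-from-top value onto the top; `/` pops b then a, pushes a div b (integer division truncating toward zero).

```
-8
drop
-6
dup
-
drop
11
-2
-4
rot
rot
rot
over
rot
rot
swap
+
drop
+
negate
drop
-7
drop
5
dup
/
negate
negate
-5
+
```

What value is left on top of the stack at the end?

-4

-8      -8
drop    (empty)
-6      -6
dup     -6 -6
-       0
drop    (empty)
11      11
-2      11 -2
-4      11 -2 -4
rot     -2 -4 11
rot     -4 11 -2
rot     11 -2 -4
over    11 -2 -4 -2
rot     11 -4 -2 -2
rot     11 -2 -2 -4
swap    11 -2 -4 -2
+       11 -2 -6
drop    11 -2
+       9
negate  -9
drop    (empty)
-7      -7
drop    (empty)
5       5
dup     5 5
/       1
negate  -1
negate  1
-5      1 -5
+       -4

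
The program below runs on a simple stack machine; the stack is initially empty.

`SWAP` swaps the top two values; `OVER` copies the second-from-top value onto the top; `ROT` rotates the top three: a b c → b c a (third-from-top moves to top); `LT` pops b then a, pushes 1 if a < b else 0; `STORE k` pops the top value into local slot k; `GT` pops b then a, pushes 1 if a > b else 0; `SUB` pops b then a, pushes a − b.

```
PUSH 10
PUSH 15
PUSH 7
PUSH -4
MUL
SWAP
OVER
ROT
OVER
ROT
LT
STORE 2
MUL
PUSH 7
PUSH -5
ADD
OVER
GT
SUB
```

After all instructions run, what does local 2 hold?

PUSH 10 -> [10]
PUSH 15 -> [10, 15]
PUSH 7  -> [10, 15, 7]
PUSH -4 -> [10, 15, 7, -4]
MUL     -> [10, 15, -28]
SWAP    -> [10, -28, 15]
OVER    -> [10, -28, 15, -28]
ROT     -> [10, 15, -28, -28]
OVER    -> [10, 15, -28, -28, -28]
ROT     -> [10, 15, -28, -28, -28]
LT      -> [10, 15, -28, 0]
STORE 2 -> [10, 15, -28]
MUL     -> [10, -420]
PUSH 7  -> [10, -420, 7]
PUSH -5 -> [10, -420, 7, -5]
ADD     -> [10, -420, 2]
OVER    -> [10, -420, 2, -420]
GT      -> [10, -420, 1]
SUB     -> [10, -421]

0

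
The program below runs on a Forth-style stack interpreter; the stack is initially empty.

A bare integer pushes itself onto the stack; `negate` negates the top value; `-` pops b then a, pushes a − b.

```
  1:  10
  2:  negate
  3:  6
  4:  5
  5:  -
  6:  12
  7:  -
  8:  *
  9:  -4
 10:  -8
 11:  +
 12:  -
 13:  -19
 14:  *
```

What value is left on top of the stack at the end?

-2318

10      [10]
negate  [-10]
6       [-10, 6]
5       [-10, 6, 5]
-       [-10, 1]
12      [-10, 1, 12]
-       [-10, -11]
*       [110]
-4      [110, -4]
-8      [110, -4, -8]
+       [110, -12]
-       [122]
-19     [122, -19]
*       [-2318]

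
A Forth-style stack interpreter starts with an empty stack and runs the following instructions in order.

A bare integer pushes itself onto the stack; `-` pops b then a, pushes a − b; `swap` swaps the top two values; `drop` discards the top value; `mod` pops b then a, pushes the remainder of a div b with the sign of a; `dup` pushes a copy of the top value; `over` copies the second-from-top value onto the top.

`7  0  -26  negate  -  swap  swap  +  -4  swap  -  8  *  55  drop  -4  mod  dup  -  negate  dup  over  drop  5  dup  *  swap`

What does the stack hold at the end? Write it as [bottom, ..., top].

7      -> [7]
0      -> [7, 0]
-26    -> [7, 0, -26]
negate -> [7, 0, 26]
-      -> [7, -26]
swap   -> [-26, 7]
swap   -> [7, -26]
+      -> [-19]
-4     -> [-19, -4]
swap   -> [-4, -19]
-      -> [15]
8      -> [15, 8]
*      -> [120]
55     -> [120, 55]
drop   -> [120]
-4     -> [120, -4]
mod    -> [0]
dup    -> [0, 0]
-      -> [0]
negate -> [0]
dup    -> [0, 0]
over   -> [0, 0, 0]
drop   -> [0, 0]
5      -> [0, 0, 5]
dup    -> [0, 0, 5, 5]
*      -> [0, 0, 25]
swap   -> [0, 25, 0]

[0, 25, 0]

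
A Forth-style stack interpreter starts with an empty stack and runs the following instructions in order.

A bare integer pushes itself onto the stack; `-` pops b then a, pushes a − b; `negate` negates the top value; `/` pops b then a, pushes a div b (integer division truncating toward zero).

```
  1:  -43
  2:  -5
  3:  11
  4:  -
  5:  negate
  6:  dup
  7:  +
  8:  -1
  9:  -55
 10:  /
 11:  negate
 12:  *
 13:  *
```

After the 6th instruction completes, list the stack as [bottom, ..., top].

-43    → [-43]
-5     → [-43, -5]
11     → [-43, -5, 11]
-      → [-43, -16]
negate → [-43, 16]
dup    → [-43, 16, 16]

[-43, 16, 16]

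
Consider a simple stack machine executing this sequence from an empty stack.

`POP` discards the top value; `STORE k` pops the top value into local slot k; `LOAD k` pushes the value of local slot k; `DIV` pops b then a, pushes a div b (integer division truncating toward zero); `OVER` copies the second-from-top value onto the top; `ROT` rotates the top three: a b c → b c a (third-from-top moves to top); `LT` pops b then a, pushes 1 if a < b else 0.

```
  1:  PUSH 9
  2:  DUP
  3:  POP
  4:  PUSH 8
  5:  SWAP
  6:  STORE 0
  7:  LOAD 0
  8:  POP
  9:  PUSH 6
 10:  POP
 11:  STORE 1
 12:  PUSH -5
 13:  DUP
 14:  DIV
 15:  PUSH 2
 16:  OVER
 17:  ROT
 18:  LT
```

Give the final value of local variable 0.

9

PUSH 9   9
DUP      9 9
POP      9
PUSH 8   9 8
SWAP     8 9
STORE 0  8
LOAD 0   8 9
POP      8
PUSH 6   8 6
POP      8
STORE 1  (empty)
PUSH -5  -5
DUP      -5 -5
DIV      1
PUSH 2   1 2
OVER     1 2 1
ROT      2 1 1
LT       2 0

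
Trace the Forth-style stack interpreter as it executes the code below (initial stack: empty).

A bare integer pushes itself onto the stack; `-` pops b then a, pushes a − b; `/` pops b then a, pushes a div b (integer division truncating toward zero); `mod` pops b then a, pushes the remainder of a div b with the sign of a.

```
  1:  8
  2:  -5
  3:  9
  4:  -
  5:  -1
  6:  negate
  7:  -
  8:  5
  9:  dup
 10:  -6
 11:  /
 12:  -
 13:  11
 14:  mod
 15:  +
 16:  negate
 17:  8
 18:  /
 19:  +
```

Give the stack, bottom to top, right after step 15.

[8, -10]

8      -> [8]
-5     -> [8, -5]
9      -> [8, -5, 9]
-      -> [8, -14]
-1     -> [8, -14, -1]
negate -> [8, -14, 1]
-      -> [8, -15]
5      -> [8, -15, 5]
dup    -> [8, -15, 5, 5]
-6     -> [8, -15, 5, 5, -6]
/      -> [8, -15, 5, 0]
-      -> [8, -15, 5]
11     -> [8, -15, 5, 11]
mod    -> [8, -15, 5]
+      -> [8, -10]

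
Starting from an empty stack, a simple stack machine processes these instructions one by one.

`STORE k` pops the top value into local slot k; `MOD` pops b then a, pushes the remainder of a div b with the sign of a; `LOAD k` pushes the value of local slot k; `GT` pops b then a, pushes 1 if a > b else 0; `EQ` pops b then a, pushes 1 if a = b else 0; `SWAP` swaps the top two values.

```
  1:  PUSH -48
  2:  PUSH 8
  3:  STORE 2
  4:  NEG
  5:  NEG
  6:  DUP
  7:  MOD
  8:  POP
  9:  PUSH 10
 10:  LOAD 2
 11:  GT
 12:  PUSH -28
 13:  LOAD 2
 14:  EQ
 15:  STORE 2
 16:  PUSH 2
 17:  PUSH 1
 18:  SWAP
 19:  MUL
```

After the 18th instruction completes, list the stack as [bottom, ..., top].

PUSH -48 → -48
PUSH 8   → -48 8
STORE 2  → -48
NEG      → 48
NEG      → -48
DUP      → -48 -48
MOD      → 0
POP      → (empty)
PUSH 10  → 10
LOAD 2   → 10 8
GT       → 1
PUSH -28 → 1 -28
LOAD 2   → 1 -28 8
EQ       → 1 0
STORE 2  → 1
PUSH 2   → 1 2
PUSH 1   → 1 2 1
SWAP     → 1 1 2

[1, 1, 2]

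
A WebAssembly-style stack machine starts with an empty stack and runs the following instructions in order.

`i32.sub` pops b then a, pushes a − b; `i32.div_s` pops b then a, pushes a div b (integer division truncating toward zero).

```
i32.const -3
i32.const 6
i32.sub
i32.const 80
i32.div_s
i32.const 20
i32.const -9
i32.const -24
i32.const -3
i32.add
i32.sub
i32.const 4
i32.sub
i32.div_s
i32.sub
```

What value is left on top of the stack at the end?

-1

i32.const -3   -3
i32.const 6    -3 6
i32.sub        -9
i32.const 80   -9 80
i32.div_s      0
i32.const 20   0 20
i32.const -9   0 20 -9
i32.const -24  0 20 -9 -24
i32.const -3   0 20 -9 -24 -3
i32.add        0 20 -9 -27
i32.sub        0 20 18
i32.const 4    0 20 18 4
i32.sub        0 20 14
i32.div_s      0 1
i32.sub        -1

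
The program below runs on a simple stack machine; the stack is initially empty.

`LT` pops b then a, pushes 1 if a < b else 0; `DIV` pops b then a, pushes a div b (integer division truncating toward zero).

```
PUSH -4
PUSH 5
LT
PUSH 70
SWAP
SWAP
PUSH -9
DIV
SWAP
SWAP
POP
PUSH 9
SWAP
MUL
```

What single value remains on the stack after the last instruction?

PUSH -4 : [-4]
PUSH 5  : [-4, 5]
LT      : [1]
PUSH 70 : [1, 70]
SWAP    : [70, 1]
SWAP    : [1, 70]
PUSH -9 : [1, 70, -9]
DIV     : [1, -7]
SWAP    : [-7, 1]
SWAP    : [1, -7]
POP     : [1]
PUSH 9  : [1, 9]
SWAP    : [9, 1]
MUL     : [9]

9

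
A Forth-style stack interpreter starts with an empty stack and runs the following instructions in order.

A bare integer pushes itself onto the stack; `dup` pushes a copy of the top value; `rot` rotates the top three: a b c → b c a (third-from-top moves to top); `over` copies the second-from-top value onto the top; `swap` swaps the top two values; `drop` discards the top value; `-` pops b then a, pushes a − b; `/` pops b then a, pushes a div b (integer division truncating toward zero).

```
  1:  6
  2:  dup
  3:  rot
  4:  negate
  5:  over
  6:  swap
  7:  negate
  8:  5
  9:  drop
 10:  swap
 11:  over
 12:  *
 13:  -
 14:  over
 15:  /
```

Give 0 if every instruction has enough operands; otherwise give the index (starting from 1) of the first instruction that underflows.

3

6   -> [6]
dup -> [6, 6]
rot  — needs 3 operands, stack has 2 → underflow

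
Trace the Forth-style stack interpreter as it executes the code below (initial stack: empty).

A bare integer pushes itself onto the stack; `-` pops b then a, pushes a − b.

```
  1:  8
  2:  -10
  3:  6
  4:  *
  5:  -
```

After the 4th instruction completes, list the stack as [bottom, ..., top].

[8, -60]

8   -> [8]
-10 -> [8, -10]
6   -> [8, -10, 6]
*   -> [8, -60]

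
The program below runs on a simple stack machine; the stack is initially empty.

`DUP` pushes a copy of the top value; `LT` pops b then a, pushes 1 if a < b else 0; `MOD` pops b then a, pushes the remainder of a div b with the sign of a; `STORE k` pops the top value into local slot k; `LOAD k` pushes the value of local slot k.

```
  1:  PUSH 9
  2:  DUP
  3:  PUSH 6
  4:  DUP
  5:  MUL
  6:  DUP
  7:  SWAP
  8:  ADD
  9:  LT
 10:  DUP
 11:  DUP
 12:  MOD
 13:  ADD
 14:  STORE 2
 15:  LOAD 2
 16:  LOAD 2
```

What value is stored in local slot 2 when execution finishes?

PUSH 9  : [9]
DUP     : [9, 9]
PUSH 6  : [9, 9, 6]
DUP     : [9, 9, 6, 6]
MUL     : [9, 9, 36]
DUP     : [9, 9, 36, 36]
SWAP    : [9, 9, 36, 36]
ADD     : [9, 9, 72]
LT      : [9, 1]
DUP     : [9, 1, 1]
DUP     : [9, 1, 1, 1]
MOD     : [9, 1, 0]
ADD     : [9, 1]
STORE 2 : [9]
LOAD 2  : [9, 1]
LOAD 2  : [9, 1, 1]

1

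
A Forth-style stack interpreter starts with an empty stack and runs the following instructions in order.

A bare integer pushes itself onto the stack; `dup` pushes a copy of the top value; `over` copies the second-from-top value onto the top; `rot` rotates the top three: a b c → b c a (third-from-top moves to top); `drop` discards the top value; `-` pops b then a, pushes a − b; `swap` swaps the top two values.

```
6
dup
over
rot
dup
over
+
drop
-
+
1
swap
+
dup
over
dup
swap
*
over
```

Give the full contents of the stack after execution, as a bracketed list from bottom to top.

6    -> 6
dup  -> 6 6
over -> 6 6 6
rot  -> 6 6 6
dup  -> 6 6 6 6
over -> 6 6 6 6 6
+    -> 6 6 6 12
drop -> 6 6 6
-    -> 6 0
+    -> 6
1    -> 6 1
swap -> 1 6
+    -> 7
dup  -> 7 7
over -> 7 7 7
dup  -> 7 7 7 7
swap -> 7 7 7 7
*    -> 7 7 49
over -> 7 7 49 7

[7, 7, 49, 7]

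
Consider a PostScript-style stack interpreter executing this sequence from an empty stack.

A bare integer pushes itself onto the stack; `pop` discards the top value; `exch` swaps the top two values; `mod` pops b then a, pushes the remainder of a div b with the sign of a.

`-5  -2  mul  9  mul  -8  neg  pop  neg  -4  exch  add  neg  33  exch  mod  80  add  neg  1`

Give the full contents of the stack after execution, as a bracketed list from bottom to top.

-5   → [-5]
-2   → [-5, -2]
mul  → [10]
9    → [10, 9]
mul  → [90]
-8   → [90, -8]
neg  → [90, 8]
pop  → [90]
neg  → [-90]
-4   → [-90, -4]
exch → [-4, -90]
add  → [-94]
neg  → [94]
33   → [94, 33]
exch → [33, 94]
mod  → [33]
80   → [33, 80]
add  → [113]
neg  → [-113]
1    → [-113, 1]

[-113, 1]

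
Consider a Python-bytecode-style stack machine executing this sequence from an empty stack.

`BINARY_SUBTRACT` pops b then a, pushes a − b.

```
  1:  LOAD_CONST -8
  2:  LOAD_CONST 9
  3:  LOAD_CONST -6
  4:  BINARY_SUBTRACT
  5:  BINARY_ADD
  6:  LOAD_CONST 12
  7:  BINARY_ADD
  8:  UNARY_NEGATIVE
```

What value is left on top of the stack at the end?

LOAD_CONST -8    -8
LOAD_CONST 9     -8 9
LOAD_CONST -6    -8 9 -6
BINARY_SUBTRACT  -8 15
BINARY_ADD       7
LOAD_CONST 12    7 12
BINARY_ADD       19
UNARY_NEGATIVE   -19

-19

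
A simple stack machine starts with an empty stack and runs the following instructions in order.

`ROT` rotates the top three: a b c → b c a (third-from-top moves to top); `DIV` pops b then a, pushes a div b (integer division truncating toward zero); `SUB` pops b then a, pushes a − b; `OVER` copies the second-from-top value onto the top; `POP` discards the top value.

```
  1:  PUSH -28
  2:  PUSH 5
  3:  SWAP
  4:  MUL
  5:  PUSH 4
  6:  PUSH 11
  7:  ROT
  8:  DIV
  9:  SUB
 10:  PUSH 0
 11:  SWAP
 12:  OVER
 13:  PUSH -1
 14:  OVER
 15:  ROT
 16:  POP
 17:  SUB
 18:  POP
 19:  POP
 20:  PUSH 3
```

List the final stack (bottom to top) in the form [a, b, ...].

PUSH -28 : [-28]
PUSH 5   : [-28, 5]
SWAP     : [5, -28]
MUL      : [-140]
PUSH 4   : [-140, 4]
PUSH 11  : [-140, 4, 11]
ROT      : [4, 11, -140]
DIV      : [4, 0]
SUB      : [4]
PUSH 0   : [4, 0]
SWAP     : [0, 4]
OVER     : [0, 4, 0]
PUSH -1  : [0, 4, 0, -1]
OVER     : [0, 4, 0, -1, 0]
ROT      : [0, 4, -1, 0, 0]
POP      : [0, 4, -1, 0]
SUB      : [0, 4, -1]
POP      : [0, 4]
POP      : [0]
PUSH 3   : [0, 3]

[0, 3]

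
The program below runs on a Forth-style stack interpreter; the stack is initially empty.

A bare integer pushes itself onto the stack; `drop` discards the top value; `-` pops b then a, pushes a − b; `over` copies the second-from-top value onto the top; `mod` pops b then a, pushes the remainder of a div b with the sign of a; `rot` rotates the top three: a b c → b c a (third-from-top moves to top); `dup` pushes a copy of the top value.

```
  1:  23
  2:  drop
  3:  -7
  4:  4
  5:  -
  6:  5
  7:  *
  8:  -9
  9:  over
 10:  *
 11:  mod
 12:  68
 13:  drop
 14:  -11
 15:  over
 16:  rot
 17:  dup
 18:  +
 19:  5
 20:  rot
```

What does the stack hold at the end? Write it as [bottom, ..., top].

23   → 23
drop → (empty)
-7   → -7
4    → -7 4
-    → -11
5    → -11 5
*    → -55
-9   → -55 -9
over → -55 -9 -55
*    → -55 495
mod  → -55
68   → -55 68
drop → -55
-11  → -55 -11
over → -55 -11 -55
rot  → -11 -55 -55
dup  → -11 -55 -55 -55
+    → -11 -55 -110
5    → -11 -55 -110 5
rot  → -11 -110 5 -55

[-11, -110, 5, -55]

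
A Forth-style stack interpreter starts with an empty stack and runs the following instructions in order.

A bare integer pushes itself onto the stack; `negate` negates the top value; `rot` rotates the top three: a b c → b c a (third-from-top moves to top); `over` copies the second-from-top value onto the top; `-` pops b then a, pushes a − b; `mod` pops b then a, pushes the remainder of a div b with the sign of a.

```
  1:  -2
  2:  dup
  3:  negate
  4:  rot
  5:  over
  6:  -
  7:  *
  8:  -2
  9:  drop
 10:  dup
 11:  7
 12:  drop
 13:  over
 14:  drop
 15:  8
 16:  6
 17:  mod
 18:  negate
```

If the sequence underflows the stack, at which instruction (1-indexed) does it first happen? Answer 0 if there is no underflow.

-2     -> [-2]
dup    -> [-2, -2]
negate -> [-2, 2]
rot  — needs 3 operands, stack has 2 → underflow

4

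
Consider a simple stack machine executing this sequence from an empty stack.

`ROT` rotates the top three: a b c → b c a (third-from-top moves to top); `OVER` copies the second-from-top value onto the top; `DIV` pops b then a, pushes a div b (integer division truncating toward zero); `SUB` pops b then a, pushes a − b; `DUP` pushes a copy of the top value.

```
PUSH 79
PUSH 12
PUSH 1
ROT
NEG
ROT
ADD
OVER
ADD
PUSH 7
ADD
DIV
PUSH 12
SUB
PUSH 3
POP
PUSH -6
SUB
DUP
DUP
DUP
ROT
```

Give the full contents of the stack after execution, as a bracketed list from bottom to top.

[-6, -6, -6, -6]

PUSH 79 → [79]
PUSH 12 → [79, 12]
PUSH 1  → [79, 12, 1]
ROT     → [12, 1, 79]
NEG     → [12, 1, -79]
ROT     → [1, -79, 12]
ADD     → [1, -67]
OVER    → [1, -67, 1]
ADD     → [1, -66]
PUSH 7  → [1, -66, 7]
ADD     → [1, -59]
DIV     → [0]
PUSH 12 → [0, 12]
SUB     → [-12]
PUSH 3  → [-12, 3]
POP     → [-12]
PUSH -6 → [-12, -6]
SUB     → [-6]
DUP     → [-6, -6]
DUP     → [-6, -6, -6]
DUP     → [-6, -6, -6, -6]
ROT     → [-6, -6, -6, -6]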